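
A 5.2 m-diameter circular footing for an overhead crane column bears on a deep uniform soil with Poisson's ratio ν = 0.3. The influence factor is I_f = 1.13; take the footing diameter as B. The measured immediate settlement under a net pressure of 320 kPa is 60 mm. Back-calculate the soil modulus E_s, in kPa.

E_s ≈ 28500 kPa

S_e = q·B·(1−ν²)/E_s · I_f  ⇒  E_s = q·B·(1−ν²)·I_f / S_e.
E_s = 320 × 5.2 × 0.91 × 1.13 / 0.06 = 28520 kPa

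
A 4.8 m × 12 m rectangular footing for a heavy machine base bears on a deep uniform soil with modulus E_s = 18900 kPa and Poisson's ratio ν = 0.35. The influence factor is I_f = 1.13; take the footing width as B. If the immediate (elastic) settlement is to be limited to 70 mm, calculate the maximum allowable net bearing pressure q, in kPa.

S_e = q·B·(1−ν²)/E_s · I_f  ⇒  q = S_e·E_s / (B·(1−ν²)·I_f).
q = 0.07 × 18900 / (4.8 × 0.8775 × 1.13) = 278 kPa

q ≈ 278 kPa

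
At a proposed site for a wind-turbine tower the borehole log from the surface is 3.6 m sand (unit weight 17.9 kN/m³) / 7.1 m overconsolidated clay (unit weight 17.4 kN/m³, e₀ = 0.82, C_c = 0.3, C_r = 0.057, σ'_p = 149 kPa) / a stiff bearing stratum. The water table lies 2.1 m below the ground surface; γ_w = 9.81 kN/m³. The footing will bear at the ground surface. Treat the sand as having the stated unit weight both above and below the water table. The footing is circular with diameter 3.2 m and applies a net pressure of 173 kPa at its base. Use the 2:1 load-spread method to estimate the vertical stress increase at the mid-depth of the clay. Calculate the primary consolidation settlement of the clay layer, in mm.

Mid-depth of clay below the ground surface: z = 3.6 + 7.1/2 = 7.15 m.
Total vertical stress at mid-clay: σ_v = 17.9×3.6 + 17.4×3.55 = 126.21 kPa.
Pore pressure: u = 9.81×(7.15 − 2.1) = 49.541 kPa.
Initial effective stress: σ'_0 = σ_v − u = 126.21 − 49.541 = 76.669 kPa.
Stress increase at mid-clay by the 2:1 spreading method:
Δσ ≈ qD²/(D+z)² = 173×3.2²/(3.2+7.15)² = 16.537 kPa
Final effective stress: σ'_f = 76.669 + 16.537 = 93.206 kPa.
σ'_f = 93.206 ≤ σ'_p = 149 kPa, so the clay remains overconsolidated and only the recompression index applies:
S_c = C_r·H/(1+e₀)·log₁₀(σ'_f/σ'_0) = 0.057×7.1/1.82×log₁₀(93.206/76.669)
    = 0.22236 × 0.084824 = 0.01886 m

S_c ≈ 18.9 mm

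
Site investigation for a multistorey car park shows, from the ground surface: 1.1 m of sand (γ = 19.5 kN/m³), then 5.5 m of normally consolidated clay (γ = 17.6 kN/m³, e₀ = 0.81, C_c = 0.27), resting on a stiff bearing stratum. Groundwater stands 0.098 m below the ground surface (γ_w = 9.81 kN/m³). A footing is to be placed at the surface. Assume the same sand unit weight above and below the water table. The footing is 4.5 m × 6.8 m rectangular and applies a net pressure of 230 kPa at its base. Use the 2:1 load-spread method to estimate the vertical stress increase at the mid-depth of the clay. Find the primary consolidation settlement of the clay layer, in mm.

S_c ≈ 436 mm

Mid-depth of clay below the ground surface: z = 1.1 + 5.5/2 = 3.85 m.
Total vertical stress at mid-clay: σ_v = 19.5×1.1 + 17.6×2.75 = 69.85 kPa.
Pore pressure: u = 9.81×(3.85 − 0.098) = 36.807 kPa.
Initial effective stress: σ'_0 = σ_v − u = 69.85 − 36.807 = 33.043 kPa.
Stress increase at mid-clay by the 2:1 spreading method:
Δσ = qBL/((B+z)(L+z)) = 230×4.5×6.8/((4.5+3.85)(6.8+3.85)) = 79.143 kPa
Final effective stress: σ'_f = σ'_0 + Δσ = 33.043 + 79.143 = 112.19 kPa.
Normally consolidated clay, so the full stress increment lies on the virgin compression line:
S_c = C_c·H/(1+e₀)·log₁₀(σ'_f/σ'_0) = 0.27×5.5/(1+0.81)×log₁₀(112.19/33.043)
    = 0.82044 × 0.53087 = 0.4355 m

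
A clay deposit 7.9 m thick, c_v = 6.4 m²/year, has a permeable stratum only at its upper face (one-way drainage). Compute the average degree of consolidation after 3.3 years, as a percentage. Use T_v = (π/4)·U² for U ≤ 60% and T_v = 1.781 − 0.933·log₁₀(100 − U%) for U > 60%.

U ≈ 64.8 %

Drainage path length: H_d = H = 7.9 m (single drainage).
T_v = c_v·t/H_d² = 6.4×3.3/7.9² = 0.33841.
T_v = 0.33841 corresponds to the U > 60% branch:
U = 1 − 10^((1.781 − T_v)/0.933)/100 = 0.6483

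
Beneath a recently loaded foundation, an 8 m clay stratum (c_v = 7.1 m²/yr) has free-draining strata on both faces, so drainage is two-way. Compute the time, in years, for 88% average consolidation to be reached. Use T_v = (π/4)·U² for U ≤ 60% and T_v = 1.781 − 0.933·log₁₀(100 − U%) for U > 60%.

Drainage path length: H_d = H/2 = 4 m (double drainage).
U > 60%: T_v = 1.781 − 0.933·log₁₀(100 − 88) = 0.77412.
t = T_v·H_d²/c_v = 0.77412×4²/7.1 = 1.744 years.

t ≈ 1.74 years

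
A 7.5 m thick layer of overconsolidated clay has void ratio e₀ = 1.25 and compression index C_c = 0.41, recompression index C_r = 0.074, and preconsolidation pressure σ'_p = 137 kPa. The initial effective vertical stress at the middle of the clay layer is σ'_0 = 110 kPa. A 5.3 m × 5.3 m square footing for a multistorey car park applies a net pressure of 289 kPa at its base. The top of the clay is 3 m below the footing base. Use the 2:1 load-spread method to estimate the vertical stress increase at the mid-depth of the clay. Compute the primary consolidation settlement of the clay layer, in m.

S_c ≈ 0.137 m

Mid-depth of clay below the footing base: z = 3 + 7.5/2 = 6.75 m.
Stress increase at mid-clay by the 2:1 spreading method:
Δσ = qBL/((B+z)(L+z)) = 289×5.3×5.3/((5.3+6.75)(5.3+6.75)) = 55.908 kPa
Final effective stress: σ'_f = 110 + 55.908 = 165.91 kPa.
σ'_f = 165.91 > σ'_p = 137 kPa, so the stress path crosses the preconsolidation pressure — recompression up to σ'_p, then virgin compression beyond:
S_c = H/(1+e₀)·[C_r·log₁₀(σ'_p/σ'_0) + C_c·log₁₀(σ'_f/σ'_p)]
    = 7.5/2.25 × [0.074×log₁₀(137/110) + 0.41×log₁₀(165.91/137)]
    = 3.3333 × [0.0070543 + 0.034092] = 0.1372 m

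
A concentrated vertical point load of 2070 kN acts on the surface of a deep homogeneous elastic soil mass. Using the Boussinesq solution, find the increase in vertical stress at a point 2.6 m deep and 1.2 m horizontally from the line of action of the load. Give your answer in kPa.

Δσ_z ≈ 90.2 kPa

Boussinesq vertical stress below a point load on an elastic half-space:
Δσ_z = 3P/(2πz²) · [1 + (r/z)²]^(−5/2)
r/z = 1.2/2.6 = 0.46154; [1+(r/z)²]^(−5/2) = 0.61707.
Δσ_z = 3×2070/(2π×2.6²) × 0.61707 = 146.21 × 0.61707 = 90.22 kPa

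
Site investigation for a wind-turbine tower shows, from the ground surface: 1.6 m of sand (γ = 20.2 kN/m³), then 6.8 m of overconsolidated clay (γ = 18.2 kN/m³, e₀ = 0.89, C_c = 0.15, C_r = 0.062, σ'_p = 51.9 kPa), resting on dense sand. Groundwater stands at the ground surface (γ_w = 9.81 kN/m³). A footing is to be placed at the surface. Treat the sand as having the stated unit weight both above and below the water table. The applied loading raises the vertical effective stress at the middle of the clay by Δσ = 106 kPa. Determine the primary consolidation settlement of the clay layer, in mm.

S_c ≈ 264 mm

Mid-depth of clay below the ground surface: z = 1.6 + 6.8/2 = 5 m.
Total vertical stress at mid-clay: σ_v = 20.2×1.6 + 18.2×3.4 = 94.2 kPa.
Pore pressure: u = 9.81×(5 − 0) = 49.05 kPa.
Initial effective stress: σ'_0 = σ_v − u = 94.2 − 49.05 = 45.15 kPa.
Final effective stress: σ'_f = 45.15 + 106 = 151.15 kPa.
σ'_f = 151.15 > σ'_p = 51.9 kPa, so the stress path crosses the preconsolidation pressure — recompression up to σ'_p, then virgin compression beyond:
S_c = H/(1+e₀)·[C_r·log₁₀(σ'_p/σ'_0) + C_c·log₁₀(σ'_f/σ'_p)]
    = 6.8/1.89 × [0.062×log₁₀(51.9/45.15) + 0.15×log₁₀(151.15/51.9)]
    = 3.5979 × [0.0037516 + 0.069636] = 0.264 m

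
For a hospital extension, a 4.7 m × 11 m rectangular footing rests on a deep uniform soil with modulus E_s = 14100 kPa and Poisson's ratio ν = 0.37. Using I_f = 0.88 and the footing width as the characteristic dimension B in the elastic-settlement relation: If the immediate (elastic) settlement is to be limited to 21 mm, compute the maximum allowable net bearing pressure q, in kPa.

S_e = q·B·(1−ν²)/E_s · I_f  ⇒  q = S_e·E_s / (B·(1−ν²)·I_f).
q = 0.021 × 14100 / (4.7 × 0.8631 × 0.88) = 82.95 kPa

q ≈ 82.9 kPa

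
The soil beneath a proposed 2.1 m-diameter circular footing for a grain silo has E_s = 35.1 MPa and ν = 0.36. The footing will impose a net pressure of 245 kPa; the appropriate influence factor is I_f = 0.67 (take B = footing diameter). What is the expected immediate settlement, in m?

S_e ≈ 0.00855 m

Immediate (elastic) settlement: S_e = q·B·(1−ν²)/E_s · I_f.
E_s = 35.1 MPa = 35100 kPa.
S_e = 245 × 2.1 × (1 − 0.36²) / 35100 × 0.67
    = 245 × 2.1 × 0.8704 / 35100 × 0.67
    = 0.008548 m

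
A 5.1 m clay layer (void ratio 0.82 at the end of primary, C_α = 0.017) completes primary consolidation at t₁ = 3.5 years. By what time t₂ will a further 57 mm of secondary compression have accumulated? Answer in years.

t₂ ≈ 55 years

S_s = C_α·H/(1+e_p)·log₁₀(t₂/t₁) ⇒ log₁₀(t₂/t₁) = S_s·(1+e_p)/(C_α·H).
log₁₀(t₂/t₁) = 0.057 × (1+0.82) / (0.017×5.1) = 1.197
t₂ = t₁ × 10^1.197 = 3.5 × 15.72 = 55.03 years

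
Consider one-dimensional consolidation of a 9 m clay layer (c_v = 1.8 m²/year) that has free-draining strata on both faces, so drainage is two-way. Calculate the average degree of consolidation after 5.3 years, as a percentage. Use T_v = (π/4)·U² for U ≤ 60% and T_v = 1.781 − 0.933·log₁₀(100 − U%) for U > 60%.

U ≈ 74.7 %

Drainage path length: H_d = H/2 = 4.5 m (double drainage).
T_v = c_v·t/H_d² = 1.8×5.3/4.5² = 0.47111.
T_v = 0.47111 corresponds to the U > 60% branch:
U = 1 − 10^((1.781 − T_v)/0.933)/100 = 0.7465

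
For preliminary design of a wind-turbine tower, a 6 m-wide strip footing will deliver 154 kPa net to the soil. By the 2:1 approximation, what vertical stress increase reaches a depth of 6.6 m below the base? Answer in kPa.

By the 2:1 method the load spreads at 1 horizontal : 2 vertical, so at depth z the loaded area has grown by z in each plan dimension:
Δσ = qB/(B+z) = 154×6/(6+6.6) = 73.333 kPa

Δσ_z ≈ 73.3 kPa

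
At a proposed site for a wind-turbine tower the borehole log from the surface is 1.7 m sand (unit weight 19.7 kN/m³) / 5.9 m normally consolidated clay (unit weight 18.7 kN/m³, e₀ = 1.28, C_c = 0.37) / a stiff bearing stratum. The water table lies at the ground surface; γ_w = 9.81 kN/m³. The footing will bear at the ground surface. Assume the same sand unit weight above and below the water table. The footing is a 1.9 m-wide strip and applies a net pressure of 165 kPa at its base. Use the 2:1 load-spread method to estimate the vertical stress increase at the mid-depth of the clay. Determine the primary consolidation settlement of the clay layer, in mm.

Mid-depth of clay below the ground surface: z = 1.7 + 5.9/2 = 4.65 m.
Total vertical stress at mid-clay: σ_v = 19.7×1.7 + 18.7×2.95 = 88.655 kPa.
Pore pressure: u = 9.81×(4.65 − 0) = 45.617 kPa.
Initial effective stress: σ'_0 = σ_v − u = 88.655 − 45.617 = 43.038 kPa.
Stress increase at mid-clay by the 2:1 spreading method:
Δσ = qB/(B+z) = 165×1.9/(1.9+4.65) = 47.863 kPa
Final effective stress: σ'_f = σ'_0 + Δσ = 43.038 + 47.863 = 90.901 kPa.
Normally consolidated clay, so the full stress increment lies on the virgin compression line:
S_c = C_c·H/(1+e₀)·log₁₀(σ'_f/σ'_0) = 0.37×5.9/(1+1.28)×log₁₀(90.901/43.038)
    = 0.95746 × 0.32472 = 0.3109 m

S_c ≈ 311 mm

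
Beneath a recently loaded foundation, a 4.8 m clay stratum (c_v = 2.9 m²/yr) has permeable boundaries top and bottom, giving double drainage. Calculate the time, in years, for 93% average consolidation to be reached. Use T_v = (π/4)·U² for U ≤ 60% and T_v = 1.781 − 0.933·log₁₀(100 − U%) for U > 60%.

t ≈ 1.97 years

Drainage path length: H_d = H/2 = 2.4 m (double drainage).
U > 60%: T_v = 1.781 − 0.933·log₁₀(100 − 93) = 0.99252.
t = T_v·H_d²/c_v = 0.99252×2.4²/2.9 = 1.971 years.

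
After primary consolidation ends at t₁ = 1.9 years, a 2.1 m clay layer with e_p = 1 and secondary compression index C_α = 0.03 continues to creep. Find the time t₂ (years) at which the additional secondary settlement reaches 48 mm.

S_s = C_α·H/(1+e_p)·log₁₀(t₂/t₁) ⇒ log₁₀(t₂/t₁) = S_s·(1+e_p)/(C_α·H).
log₁₀(t₂/t₁) = 0.048 × (1+1) / (0.03×2.1) = 1.524
t₂ = t₁ × 10^1.524 = 1.9 × 33.4 = 63.47 years

t₂ ≈ 63.5 years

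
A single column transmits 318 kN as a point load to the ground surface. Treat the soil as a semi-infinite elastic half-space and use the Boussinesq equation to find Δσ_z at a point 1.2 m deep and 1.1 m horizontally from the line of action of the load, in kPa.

Boussinesq vertical stress below a point load on an elastic half-space:
Δσ_z = 3P/(2πz²) · [1 + (r/z)²]^(−5/2)
r/z = 1.1/1.2 = 0.91667; [1+(r/z)²]^(−5/2) = 0.21767.
Δσ_z = 3×318/(2π×1.2²) × 0.21767 = 105.44 × 0.21767 = 22.95 kPa

Δσ_z ≈ 23 kPa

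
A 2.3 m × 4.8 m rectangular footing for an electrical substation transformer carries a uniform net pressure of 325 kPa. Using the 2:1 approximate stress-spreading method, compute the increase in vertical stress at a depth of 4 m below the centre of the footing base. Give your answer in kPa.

By the 2:1 method the load spreads at 1 horizontal : 2 vertical, so at depth z the loaded area has grown by z in each plan dimension:
Δσ = qBL/((B+z)(L+z)) = 325×2.3×4.8/((2.3+4)(4.8+4)) = 64.719 kPa

Δσ_z ≈ 64.7 kPa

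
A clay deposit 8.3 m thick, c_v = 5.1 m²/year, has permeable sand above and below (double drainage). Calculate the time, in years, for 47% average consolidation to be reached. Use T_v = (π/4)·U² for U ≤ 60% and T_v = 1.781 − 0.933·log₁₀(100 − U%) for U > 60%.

t ≈ 0.586 years

Drainage path length: H_d = H/2 = 4.15 m (double drainage).
U ≤ 60%: T_v = (π/4)·U² = (π/4)×0.47² = 0.17349.
t = T_v·H_d²/c_v = 0.17349×4.15²/5.1 = 0.5859 years.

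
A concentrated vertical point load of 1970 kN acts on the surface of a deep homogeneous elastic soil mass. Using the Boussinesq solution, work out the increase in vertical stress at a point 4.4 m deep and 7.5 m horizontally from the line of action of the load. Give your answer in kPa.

Boussinesq vertical stress below a point load on an elastic half-space:
Δσ_z = 3P/(2πz²) · [1 + (r/z)²]^(−5/2)
r/z = 7.5/4.4 = 1.7045; [1+(r/z)²]^(−5/2) = 0.033175.
Δσ_z = 3×1970/(2π×4.4²) × 0.033175 = 48.585 × 0.033175 = 1.612 kPa

Δσ_z ≈ 1.61 kPa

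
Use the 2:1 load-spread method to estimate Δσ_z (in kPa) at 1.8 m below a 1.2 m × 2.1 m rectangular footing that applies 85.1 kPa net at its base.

Δσ_z ≈ 18.3 kPa

By the 2:1 method the load spreads at 1 horizontal : 2 vertical, so at depth z the loaded area has grown by z in each plan dimension:
Δσ = qBL/((B+z)(L+z)) = 85.1×1.2×2.1/((1.2+1.8)(2.1+1.8)) = 18.329 kPa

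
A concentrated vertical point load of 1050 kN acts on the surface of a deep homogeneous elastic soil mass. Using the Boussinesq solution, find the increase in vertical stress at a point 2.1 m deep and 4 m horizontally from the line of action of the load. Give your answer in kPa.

Boussinesq vertical stress below a point load on an elastic half-space:
Δσ_z = 3P/(2πz²) · [1 + (r/z)²]^(−5/2)
r/z = 4/2.1 = 1.9048; [1+(r/z)²]^(−5/2) = 0.021701.
Δσ_z = 3×1050/(2π×2.1²) × 0.021701 = 113.68 × 0.021701 = 2.467 kPa

Δσ_z ≈ 2.47 kPa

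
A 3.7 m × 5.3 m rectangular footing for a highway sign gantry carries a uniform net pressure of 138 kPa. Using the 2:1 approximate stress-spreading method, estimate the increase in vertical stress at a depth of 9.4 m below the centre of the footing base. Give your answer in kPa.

By the 2:1 method the load spreads at 1 horizontal : 2 vertical, so at depth z the loaded area has grown by z in each plan dimension:
Δσ = qBL/((B+z)(L+z)) = 138×3.7×5.3/((3.7+9.4)(5.3+9.4)) = 14.053 kPa

Δσ_z ≈ 14.1 kPa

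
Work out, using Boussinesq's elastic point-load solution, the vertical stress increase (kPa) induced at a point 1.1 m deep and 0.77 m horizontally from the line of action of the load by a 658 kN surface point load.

Δσ_z ≈ 95.8 kPa

Boussinesq vertical stress below a point load on an elastic half-space:
Δσ_z = 3P/(2πz²) · [1 + (r/z)²]^(−5/2)
r/z = 0.77/1.1 = 0.7; [1+(r/z)²]^(−5/2) = 0.36901.
Δσ_z = 3×658/(2π×1.1²) × 0.36901 = 259.65 × 0.36901 = 95.81 kPa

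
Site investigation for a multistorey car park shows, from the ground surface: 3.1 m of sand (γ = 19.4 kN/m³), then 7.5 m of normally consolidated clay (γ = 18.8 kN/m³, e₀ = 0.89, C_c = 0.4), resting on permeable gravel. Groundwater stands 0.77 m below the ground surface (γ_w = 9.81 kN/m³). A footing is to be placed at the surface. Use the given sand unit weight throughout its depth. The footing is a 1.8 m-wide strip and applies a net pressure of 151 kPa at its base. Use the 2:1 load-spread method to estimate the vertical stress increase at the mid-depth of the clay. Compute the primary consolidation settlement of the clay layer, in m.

S_c ≈ 0.253 m

Mid-depth of clay below the ground surface: z = 3.1 + 7.5/2 = 6.85 m.
Total vertical stress at mid-clay: σ_v = 19.4×3.1 + 18.8×3.75 = 130.64 kPa.
Pore pressure: u = 9.81×(6.85 − 0.77) = 59.645 kPa.
Initial effective stress: σ'_0 = σ_v − u = 130.64 − 59.645 = 70.995 kPa.
Stress increase at mid-clay by the 2:1 spreading method:
Δσ = qB/(B+z) = 151×1.8/(1.8+6.85) = 31.422 kPa
Final effective stress: σ'_f = σ'_0 + Δσ = 70.995 + 31.422 = 102.42 kPa.
Normally consolidated clay, so the full stress increment lies on the virgin compression line:
S_c = C_c·H/(1+e₀)·log₁₀(σ'_f/σ'_0) = 0.4×7.5/(1+0.89)×log₁₀(102.42/70.995)
    = 1.5873 × 0.15916 = 0.2526 m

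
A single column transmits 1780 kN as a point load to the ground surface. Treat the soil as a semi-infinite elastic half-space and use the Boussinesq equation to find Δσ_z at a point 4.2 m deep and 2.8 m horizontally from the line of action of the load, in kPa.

Δσ_z ≈ 19.2 kPa

Boussinesq vertical stress below a point load on an elastic half-space:
Δσ_z = 3P/(2πz²) · [1 + (r/z)²]^(−5/2)
r/z = 2.8/4.2 = 0.66667; [1+(r/z)²]^(−5/2) = 0.39879.
Δσ_z = 3×1780/(2π×4.2²) × 0.39879 = 48.18 × 0.39879 = 19.21 kPa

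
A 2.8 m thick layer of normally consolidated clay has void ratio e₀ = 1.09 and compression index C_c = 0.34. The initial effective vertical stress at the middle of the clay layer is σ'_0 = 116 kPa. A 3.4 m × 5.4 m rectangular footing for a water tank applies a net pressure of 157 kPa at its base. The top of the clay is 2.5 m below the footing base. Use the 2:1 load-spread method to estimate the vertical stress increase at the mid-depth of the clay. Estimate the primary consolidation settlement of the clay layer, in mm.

S_c ≈ 61.7 mm

Mid-depth of clay below the footing base: z = 2.5 + 2.8/2 = 3.9 m.
Stress increase at mid-clay by the 2:1 spreading method:
Δσ = qBL/((B+z)(L+z)) = 157×3.4×5.4/((3.4+3.9)(5.4+3.9)) = 42.459 kPa
Final effective stress: σ'_f = σ'_0 + Δσ = 116 + 42.459 = 158.46 kPa.
Normally consolidated clay, so the full stress increment lies on the virgin compression line:
S_c = C_c·H/(1+e₀)·log₁₀(σ'_f/σ'_0) = 0.34×2.8/(1+1.09)×log₁₀(158.46/116)
    = 0.4555 × 0.13546 = 0.0617 m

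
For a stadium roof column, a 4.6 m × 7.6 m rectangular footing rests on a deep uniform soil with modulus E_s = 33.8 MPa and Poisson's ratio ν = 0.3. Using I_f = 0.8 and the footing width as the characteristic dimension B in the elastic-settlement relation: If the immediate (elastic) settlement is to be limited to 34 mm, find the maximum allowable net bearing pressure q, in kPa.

q ≈ 343 kPa

E_s = 33.8 MPa = 33800 kPa.
S_e = q·B·(1−ν²)/E_s · I_f  ⇒  q = S_e·E_s / (B·(1−ν²)·I_f).
q = 0.034 × 33800 / (4.6 × 0.91 × 0.8) = 343.2 kPa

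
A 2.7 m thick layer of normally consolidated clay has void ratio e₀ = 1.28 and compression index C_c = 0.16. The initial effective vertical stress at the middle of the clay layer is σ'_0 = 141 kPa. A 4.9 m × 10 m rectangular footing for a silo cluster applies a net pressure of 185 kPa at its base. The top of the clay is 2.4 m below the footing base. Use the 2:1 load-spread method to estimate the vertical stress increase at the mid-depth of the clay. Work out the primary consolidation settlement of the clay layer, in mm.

Mid-depth of clay below the footing base: z = 2.4 + 2.7/2 = 3.75 m.
Stress increase at mid-clay by the 2:1 spreading method:
Δσ = qBL/((B+z)(L+z)) = 185×4.9×10/((4.9+3.75)(10+3.75)) = 76.217 kPa
Final effective stress: σ'_f = σ'_0 + Δσ = 141 + 76.217 = 217.22 kPa.
Normally consolidated clay, so the full stress increment lies on the virgin compression line:
S_c = C_c·H/(1+e₀)·log₁₀(σ'_f/σ'_0) = 0.16×2.7/(1+1.28)×log₁₀(217.22/141)
    = 0.18947 × 0.18768 = 0.03556 m

S_c ≈ 35.6 mm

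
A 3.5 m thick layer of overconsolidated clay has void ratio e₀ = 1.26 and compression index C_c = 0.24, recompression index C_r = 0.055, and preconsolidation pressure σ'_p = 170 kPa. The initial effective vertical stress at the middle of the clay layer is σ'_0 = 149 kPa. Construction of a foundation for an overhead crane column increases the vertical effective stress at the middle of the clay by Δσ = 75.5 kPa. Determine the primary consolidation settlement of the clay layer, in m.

S_c ≈ 0.0498 m

Final effective stress: σ'_f = 149 + 75.5 = 224.5 kPa.
σ'_f = 224.5 > σ'_p = 170 kPa, so the stress path crosses the preconsolidation pressure — recompression up to σ'_p, then virgin compression beyond:
S_c = H/(1+e₀)·[C_r·log₁₀(σ'_p/σ'_0) + C_c·log₁₀(σ'_f/σ'_p)]
    = 3.5/2.26 × [0.055×log₁₀(170/149) + 0.24×log₁₀(224.5/170)]
    = 1.5487 × [0.0031494 + 0.028984] = 0.04976 m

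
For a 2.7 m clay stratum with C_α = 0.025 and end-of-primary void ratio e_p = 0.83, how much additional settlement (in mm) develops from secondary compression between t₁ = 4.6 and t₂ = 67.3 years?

Secondary compression: S_s = C_α·H/(1+e_p)·log₁₀(t₂/t₁)
S_s = 0.025×2.7/(1+0.83)×log₁₀(67.3/4.6)
    = 0.03689 × 1.165 = 0.04298 m

S_s ≈ 43 mm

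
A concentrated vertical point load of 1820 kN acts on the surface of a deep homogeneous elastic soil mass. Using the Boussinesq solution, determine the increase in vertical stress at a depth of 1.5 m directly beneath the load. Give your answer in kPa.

Δσ_z ≈ 386 kPa

Boussinesq vertical stress below a point load on an elastic half-space:
Δσ_z = 3P/(2πz²) · [1 + (r/z)²]^(−5/2)
r/z = 0/1.5 = 0; [1+(r/z)²]^(−5/2) = 1.
Δσ_z = 3×1820/(2π×1.5²) × 1 = 386.22 × 1 = 386.2 kPa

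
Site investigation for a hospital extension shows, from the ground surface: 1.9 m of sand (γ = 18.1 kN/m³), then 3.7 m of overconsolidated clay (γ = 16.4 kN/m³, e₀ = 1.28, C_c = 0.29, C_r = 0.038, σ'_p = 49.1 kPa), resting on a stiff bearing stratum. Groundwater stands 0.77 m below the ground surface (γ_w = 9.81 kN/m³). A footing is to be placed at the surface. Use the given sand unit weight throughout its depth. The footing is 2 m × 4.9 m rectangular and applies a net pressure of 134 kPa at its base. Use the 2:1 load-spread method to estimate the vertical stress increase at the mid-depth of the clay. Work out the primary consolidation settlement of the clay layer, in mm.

S_c ≈ 56 mm

Mid-depth of clay below the ground surface: z = 1.9 + 3.7/2 = 3.75 m.
Total vertical stress at mid-clay: σ_v = 18.1×1.9 + 16.4×1.85 = 64.73 kPa.
Pore pressure: u = 9.81×(3.75 − 0.77) = 29.234 kPa.
Initial effective stress: σ'_0 = σ_v − u = 64.73 − 29.234 = 35.496 kPa.
Stress increase at mid-clay by the 2:1 spreading method:
Δσ = qBL/((B+z)(L+z)) = 134×2×4.9/((2+3.75)(4.9+3.75)) = 26.403 kPa
Final effective stress: σ'_f = 35.496 + 26.403 = 61.899 kPa.
σ'_f = 61.899 > σ'_p = 49.1 kPa, so the stress path crosses the preconsolidation pressure — recompression up to σ'_p, then virgin compression beyond:
S_c = H/(1+e₀)·[C_r·log₁₀(σ'_p/σ'_0) + C_c·log₁₀(σ'_f/σ'_p)]
    = 3.7/2.28 × [0.038×log₁₀(49.1/35.496) + 0.29×log₁₀(61.899/49.1)]
    = 1.6228 × [0.0053543 + 0.029175] = 0.05603 m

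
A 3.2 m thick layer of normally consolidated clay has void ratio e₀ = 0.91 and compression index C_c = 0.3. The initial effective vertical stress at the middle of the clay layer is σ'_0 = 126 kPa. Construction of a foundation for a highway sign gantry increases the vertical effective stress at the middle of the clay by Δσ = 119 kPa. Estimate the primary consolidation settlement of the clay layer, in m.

Final effective stress: σ'_f = σ'_0 + Δσ = 126 + 119 = 245 kPa.
Normally consolidated clay, so the full stress increment lies on the virgin compression line:
S_c = C_c·H/(1+e₀)·log₁₀(σ'_f/σ'_0) = 0.3×3.2/(1+0.91)×log₁₀(245/126)
    = 0.50262 × 0.2888 = 0.1452 m

S_c ≈ 0.145 m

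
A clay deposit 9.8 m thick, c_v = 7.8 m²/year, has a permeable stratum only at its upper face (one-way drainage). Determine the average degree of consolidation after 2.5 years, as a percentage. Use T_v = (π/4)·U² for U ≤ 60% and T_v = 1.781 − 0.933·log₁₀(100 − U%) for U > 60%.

Drainage path length: H_d = H = 9.8 m (single drainage).
T_v = c_v·t/H_d² = 7.8×2.5/9.8² = 0.20304.
T_v = 0.20304 corresponds to the U ≤ 60% branch:
U = √(4T_v/π) = 0.5084

U ≈ 50.8 %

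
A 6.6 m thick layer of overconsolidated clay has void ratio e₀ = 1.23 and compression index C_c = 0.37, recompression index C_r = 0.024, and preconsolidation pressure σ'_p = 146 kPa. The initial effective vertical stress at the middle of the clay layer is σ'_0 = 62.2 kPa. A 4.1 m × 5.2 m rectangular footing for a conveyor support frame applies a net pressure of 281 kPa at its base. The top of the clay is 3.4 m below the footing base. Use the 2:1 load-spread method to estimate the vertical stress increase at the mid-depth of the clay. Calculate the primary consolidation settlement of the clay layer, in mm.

Mid-depth of clay below the footing base: z = 3.4 + 6.6/2 = 6.7 m.
Stress increase at mid-clay by the 2:1 spreading method:
Δσ = qBL/((B+z)(L+z)) = 281×4.1×5.2/((4.1+6.7)(5.2+6.7)) = 46.615 kPa
Final effective stress: σ'_f = 62.2 + 46.615 = 108.81 kPa.
σ'_f = 108.81 ≤ σ'_p = 146 kPa, so the clay remains overconsolidated and only the recompression index applies:
S_c = C_r·H/(1+e₀)·log₁₀(σ'_f/σ'_0) = 0.024×6.6/2.23×log₁₀(108.81/62.2)
    = 0.07103 × 0.24288 = 0.01725 m

S_c ≈ 17.3 mm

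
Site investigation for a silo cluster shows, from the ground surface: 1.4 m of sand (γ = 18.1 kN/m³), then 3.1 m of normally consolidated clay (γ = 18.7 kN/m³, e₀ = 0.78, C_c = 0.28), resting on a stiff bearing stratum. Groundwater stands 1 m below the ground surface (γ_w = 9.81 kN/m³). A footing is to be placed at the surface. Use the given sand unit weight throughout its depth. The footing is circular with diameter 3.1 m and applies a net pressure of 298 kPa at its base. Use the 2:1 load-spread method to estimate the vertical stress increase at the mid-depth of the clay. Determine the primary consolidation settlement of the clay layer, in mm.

S_c ≈ 248 mm

Mid-depth of clay below the ground surface: z = 1.4 + 3.1/2 = 2.95 m.
Total vertical stress at mid-clay: σ_v = 18.1×1.4 + 18.7×1.55 = 54.325 kPa.
Pore pressure: u = 9.81×(2.95 − 1) = 19.13 kPa.
Initial effective stress: σ'_0 = σ_v − u = 54.325 − 19.13 = 35.195 kPa.
Stress increase at mid-clay by the 2:1 spreading method:
Δσ ≈ qD²/(D+z)² = 298×3.1²/(3.1+2.95)² = 78.24 kPa
Final effective stress: σ'_f = σ'_0 + Δσ = 35.195 + 78.24 = 113.44 kPa.
Normally consolidated clay, so the full stress increment lies on the virgin compression line:
S_c = C_c·H/(1+e₀)·log₁₀(σ'_f/σ'_0) = 0.28×3.1/(1+0.78)×log₁₀(113.44/35.195)
    = 0.48764 × 0.50829 = 0.2479 m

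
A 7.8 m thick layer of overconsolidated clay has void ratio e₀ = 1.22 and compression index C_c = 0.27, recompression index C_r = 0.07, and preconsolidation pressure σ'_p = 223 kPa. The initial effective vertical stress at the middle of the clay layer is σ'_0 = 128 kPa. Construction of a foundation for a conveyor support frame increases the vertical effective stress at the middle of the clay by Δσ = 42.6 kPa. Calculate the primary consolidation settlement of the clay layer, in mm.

S_c ≈ 30.7 mm

Final effective stress: σ'_f = 128 + 42.6 = 170.6 kPa.
σ'_f = 170.6 ≤ σ'_p = 223 kPa, so the clay remains overconsolidated and only the recompression index applies:
S_c = C_r·H/(1+e₀)·log₁₀(σ'_f/σ'_0) = 0.07×7.8/2.22×log₁₀(170.6/128)
    = 0.24595 × 0.12477 = 0.03069 m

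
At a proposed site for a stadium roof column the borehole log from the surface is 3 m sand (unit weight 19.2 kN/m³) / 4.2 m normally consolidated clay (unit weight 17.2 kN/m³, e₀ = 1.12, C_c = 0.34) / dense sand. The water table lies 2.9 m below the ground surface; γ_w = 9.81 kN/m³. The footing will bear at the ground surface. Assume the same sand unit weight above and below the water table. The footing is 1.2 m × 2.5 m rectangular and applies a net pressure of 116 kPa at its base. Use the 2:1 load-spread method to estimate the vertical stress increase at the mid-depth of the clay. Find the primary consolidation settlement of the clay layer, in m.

Mid-depth of clay below the ground surface: z = 3 + 4.2/2 = 5.1 m.
Total vertical stress at mid-clay: σ_v = 19.2×3 + 17.2×2.1 = 93.72 kPa.
Pore pressure: u = 9.81×(5.1 − 2.9) = 21.582 kPa.
Initial effective stress: σ'_0 = σ_v − u = 93.72 − 21.582 = 72.138 kPa.
Stress increase at mid-clay by the 2:1 spreading method:
Δσ = qBL/((B+z)(L+z)) = 116×1.2×2.5/((1.2+5.1)(2.5+5.1)) = 7.2682 kPa
Final effective stress: σ'_f = σ'_0 + Δσ = 72.138 + 7.2682 = 79.406 kPa.
Normally consolidated clay, so the full stress increment lies on the virgin compression line:
S_c = C_c·H/(1+e₀)·log₁₀(σ'_f/σ'_0) = 0.34×4.2/(1+1.12)×log₁₀(79.406/72.138)
    = 0.67358 × 0.041689 = 0.02808 m

S_c ≈ 0.0281 m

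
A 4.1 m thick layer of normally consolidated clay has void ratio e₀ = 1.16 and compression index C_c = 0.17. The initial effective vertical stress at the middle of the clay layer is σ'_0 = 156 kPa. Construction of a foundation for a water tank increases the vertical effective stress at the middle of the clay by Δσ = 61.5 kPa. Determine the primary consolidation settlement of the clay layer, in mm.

S_c ≈ 46.6 mm

Final effective stress: σ'_f = σ'_0 + Δσ = 156 + 61.5 = 217.5 kPa.
Normally consolidated clay, so the full stress increment lies on the virgin compression line:
S_c = C_c·H/(1+e₀)·log₁₀(σ'_f/σ'_0) = 0.17×4.1/(1+1.16)×log₁₀(217.5/156)
    = 0.32269 × 0.14433 = 0.04657 m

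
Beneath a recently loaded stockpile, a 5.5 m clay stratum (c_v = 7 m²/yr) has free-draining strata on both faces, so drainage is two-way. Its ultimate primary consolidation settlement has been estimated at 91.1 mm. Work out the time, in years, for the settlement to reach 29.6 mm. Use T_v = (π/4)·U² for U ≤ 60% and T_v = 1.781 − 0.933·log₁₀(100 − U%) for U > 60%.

Drainage path length: H_d = H/2 = 2.75 m (double drainage).
U = S(t)/S_ult = 29.6/91.1 = 0.3249.
U ≤ 60%: T_v = (π/4)·U² = (π/4)×0.32492² = 0.082916.
t = T_v·H_d²/c_v = 0.082916×2.75²/7 = 0.08958 years.

t ≈ 0.0896 years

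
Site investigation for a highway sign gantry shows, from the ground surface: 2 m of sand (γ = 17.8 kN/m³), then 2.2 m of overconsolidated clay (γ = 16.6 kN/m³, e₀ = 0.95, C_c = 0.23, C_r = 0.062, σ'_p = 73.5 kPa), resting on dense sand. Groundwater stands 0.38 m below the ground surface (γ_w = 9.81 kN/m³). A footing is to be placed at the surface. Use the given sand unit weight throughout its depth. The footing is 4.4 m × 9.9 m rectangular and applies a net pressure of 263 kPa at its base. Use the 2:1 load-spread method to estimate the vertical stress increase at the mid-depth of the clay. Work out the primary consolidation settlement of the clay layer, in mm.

Mid-depth of clay below the ground surface: z = 2 + 2.2/2 = 3.1 m.
Total vertical stress at mid-clay: σ_v = 17.8×2 + 16.6×1.1 = 53.86 kPa.
Pore pressure: u = 9.81×(3.1 − 0.38) = 26.683 kPa.
Initial effective stress: σ'_0 = σ_v − u = 53.86 − 26.683 = 27.177 kPa.
Stress increase at mid-clay by the 2:1 spreading method:
Δσ = qBL/((B+z)(L+z)) = 263×4.4×9.9/((4.4+3.1)(9.9+3.1)) = 117.5 kPa
Final effective stress: σ'_f = 27.177 + 117.5 = 144.68 kPa.
σ'_f = 144.68 > σ'_p = 73.5 kPa, so the stress path crosses the preconsolidation pressure — recompression up to σ'_p, then virgin compression beyond:
S_c = H/(1+e₀)·[C_r·log₁₀(σ'_p/σ'_0) + C_c·log₁₀(σ'_f/σ'_p)]
    = 2.2/1.95 × [0.062×log₁₀(73.5/27.177) + 0.23×log₁₀(144.68/73.5)]
    = 1.1282 × [0.026789 + 0.067648] = 0.1065 m

S_c ≈ 107 mm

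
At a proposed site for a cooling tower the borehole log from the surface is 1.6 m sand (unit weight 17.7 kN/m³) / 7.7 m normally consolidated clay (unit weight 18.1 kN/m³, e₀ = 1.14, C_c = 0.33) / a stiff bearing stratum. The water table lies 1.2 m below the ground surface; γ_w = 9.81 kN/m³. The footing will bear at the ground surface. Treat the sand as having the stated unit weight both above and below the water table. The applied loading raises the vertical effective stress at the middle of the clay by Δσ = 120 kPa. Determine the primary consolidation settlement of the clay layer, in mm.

S_c ≈ 589 mm

Mid-depth of clay below the ground surface: z = 1.6 + 7.7/2 = 5.45 m.
Total vertical stress at mid-clay: σ_v = 17.7×1.6 + 18.1×3.85 = 98.005 kPa.
Pore pressure: u = 9.81×(5.45 − 1.2) = 41.693 kPa.
Initial effective stress: σ'_0 = σ_v − u = 98.005 − 41.693 = 56.312 kPa.
Final effective stress: σ'_f = σ'_0 + Δσ = 56.312 + 120 = 176.31 kPa.
Normally consolidated clay, so the full stress increment lies on the virgin compression line:
S_c = C_c·H/(1+e₀)·log₁₀(σ'_f/σ'_0) = 0.33×7.7/(1+1.14)×log₁₀(176.31/56.312)
    = 1.1874 × 0.49568 = 0.5886 m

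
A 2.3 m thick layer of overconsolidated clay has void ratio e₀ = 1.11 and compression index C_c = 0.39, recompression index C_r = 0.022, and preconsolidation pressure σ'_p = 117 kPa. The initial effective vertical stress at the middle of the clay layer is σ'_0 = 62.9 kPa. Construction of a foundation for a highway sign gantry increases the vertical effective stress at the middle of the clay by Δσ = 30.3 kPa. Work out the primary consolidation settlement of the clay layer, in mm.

S_c ≈ 4.1 mm

Final effective stress: σ'_f = 62.9 + 30.3 = 93.2 kPa.
σ'_f = 93.2 ≤ σ'_p = 117 kPa, so the clay remains overconsolidated and only the recompression index applies:
S_c = C_r·H/(1+e₀)·log₁₀(σ'_f/σ'_0) = 0.022×2.3/2.11×log₁₀(93.2/62.9)
    = 0.02398 × 0.17077 = 0.004095 m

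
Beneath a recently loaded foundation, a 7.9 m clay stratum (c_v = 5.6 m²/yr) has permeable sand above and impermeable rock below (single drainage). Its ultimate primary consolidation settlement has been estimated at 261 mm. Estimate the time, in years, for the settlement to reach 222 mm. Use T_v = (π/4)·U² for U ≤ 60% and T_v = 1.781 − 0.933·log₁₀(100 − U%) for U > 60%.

t ≈ 7.64 years

Drainage path length: H_d = H = 7.9 m (single drainage).
U = S(t)/S_ult = 222/261 = 0.8506.
U > 60%: T_v = 1.781 − 0.933·log₁₀(100 − 85.057) = 0.68526.
t = T_v·H_d²/c_v = 0.68526×7.9²/5.6 = 7.637 years.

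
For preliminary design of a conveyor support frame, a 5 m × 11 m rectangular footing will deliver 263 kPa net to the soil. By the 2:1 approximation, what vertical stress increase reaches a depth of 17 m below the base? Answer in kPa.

By the 2:1 method the load spreads at 1 horizontal : 2 vertical, so at depth z the loaded area has grown by z in each plan dimension:
Δσ = qBL/((B+z)(L+z)) = 263×5×11/((5+17)(11+17)) = 23.482 kPa

Δσ_z ≈ 23.5 kPa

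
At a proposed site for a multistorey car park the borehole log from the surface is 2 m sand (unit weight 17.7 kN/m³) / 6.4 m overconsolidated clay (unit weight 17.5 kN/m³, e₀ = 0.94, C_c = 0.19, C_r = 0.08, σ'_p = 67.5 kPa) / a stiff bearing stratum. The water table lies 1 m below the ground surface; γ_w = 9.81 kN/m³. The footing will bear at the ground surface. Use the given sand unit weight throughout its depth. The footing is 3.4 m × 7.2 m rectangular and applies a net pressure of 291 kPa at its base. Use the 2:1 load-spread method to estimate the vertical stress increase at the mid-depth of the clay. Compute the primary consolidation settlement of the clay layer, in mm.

S_c ≈ 184 mm

Mid-depth of clay below the ground surface: z = 2 + 6.4/2 = 5.2 m.
Total vertical stress at mid-clay: σ_v = 17.7×2 + 17.5×3.2 = 91.4 kPa.
Pore pressure: u = 9.81×(5.2 − 1) = 41.202 kPa.
Initial effective stress: σ'_0 = σ_v − u = 91.4 − 41.202 = 50.198 kPa.
Stress increase at mid-clay by the 2:1 spreading method:
Δσ = qBL/((B+z)(L+z)) = 291×3.4×7.2/((3.4+5.2)(7.2+5.2)) = 66.801 kPa
Final effective stress: σ'_f = 50.198 + 66.801 = 117 kPa.
σ'_f = 117 > σ'_p = 67.5 kPa, so the stress path crosses the preconsolidation pressure — recompression up to σ'_p, then virgin compression beyond:
S_c = H/(1+e₀)·[C_r·log₁₀(σ'_p/σ'_0) + C_c·log₁₀(σ'_f/σ'_p)]
    = 6.4/1.94 × [0.08×log₁₀(67.5/50.198) + 0.19×log₁₀(117/67.5)]
    = 3.299 × [0.010289 + 0.045388] = 0.1837 m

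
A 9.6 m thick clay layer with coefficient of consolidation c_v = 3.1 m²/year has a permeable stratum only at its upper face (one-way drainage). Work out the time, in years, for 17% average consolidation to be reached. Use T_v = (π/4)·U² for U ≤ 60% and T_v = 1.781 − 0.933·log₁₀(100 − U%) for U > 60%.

Drainage path length: H_d = H = 9.6 m (single drainage).
U ≤ 60%: T_v = (π/4)·U² = (π/4)×0.17² = 0.022698.
t = T_v·H_d²/c_v = 0.022698×9.6²/3.1 = 0.6748 years.

t ≈ 0.675 years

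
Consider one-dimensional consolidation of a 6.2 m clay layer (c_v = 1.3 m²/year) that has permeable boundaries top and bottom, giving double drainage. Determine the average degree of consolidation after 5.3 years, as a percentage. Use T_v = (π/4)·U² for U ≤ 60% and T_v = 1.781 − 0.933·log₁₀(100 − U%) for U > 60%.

Drainage path length: H_d = H/2 = 3.1 m (double drainage).
T_v = c_v·t/H_d² = 1.3×5.3/3.1² = 0.71696.
T_v = 0.71696 corresponds to the U > 60% branch:
U = 1 − 10^((1.781 − T_v)/0.933)/100 = 0.8618

U ≈ 86.2 %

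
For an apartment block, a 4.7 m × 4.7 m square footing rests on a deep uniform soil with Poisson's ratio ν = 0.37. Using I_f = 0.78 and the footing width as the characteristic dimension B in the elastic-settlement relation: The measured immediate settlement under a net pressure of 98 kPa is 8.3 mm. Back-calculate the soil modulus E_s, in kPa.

S_e = q·B·(1−ν²)/E_s · I_f  ⇒  E_s = q·B·(1−ν²)·I_f / S_e.
E_s = 98 × 4.7 × 0.8631 × 0.78 / 0.0083 = 37360 kPa

E_s ≈ 37400 kPa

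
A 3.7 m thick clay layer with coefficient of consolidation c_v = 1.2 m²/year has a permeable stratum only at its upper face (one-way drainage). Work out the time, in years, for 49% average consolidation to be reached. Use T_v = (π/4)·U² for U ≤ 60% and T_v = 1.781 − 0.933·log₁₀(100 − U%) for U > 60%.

t ≈ 2.15 years

Drainage path length: H_d = H = 3.7 m (single drainage).
U ≤ 60%: T_v = (π/4)·U² = (π/4)×0.49² = 0.18857.
t = T_v·H_d²/c_v = 0.18857×3.7²/1.2 = 2.151 years.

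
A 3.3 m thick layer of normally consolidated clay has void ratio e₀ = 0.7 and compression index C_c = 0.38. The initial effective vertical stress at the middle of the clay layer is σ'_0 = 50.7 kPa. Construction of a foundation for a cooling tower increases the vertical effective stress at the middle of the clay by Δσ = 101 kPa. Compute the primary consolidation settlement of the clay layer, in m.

S_c ≈ 0.351 m

Final effective stress: σ'_f = σ'_0 + Δσ = 50.7 + 101 = 151.7 kPa.
Normally consolidated clay, so the full stress increment lies on the virgin compression line:
S_c = C_c·H/(1+e₀)·log₁₀(σ'_f/σ'_0) = 0.38×3.3/(1+0.7)×log₁₀(151.7/50.7)
    = 0.73765 × 0.47598 = 0.3511 m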